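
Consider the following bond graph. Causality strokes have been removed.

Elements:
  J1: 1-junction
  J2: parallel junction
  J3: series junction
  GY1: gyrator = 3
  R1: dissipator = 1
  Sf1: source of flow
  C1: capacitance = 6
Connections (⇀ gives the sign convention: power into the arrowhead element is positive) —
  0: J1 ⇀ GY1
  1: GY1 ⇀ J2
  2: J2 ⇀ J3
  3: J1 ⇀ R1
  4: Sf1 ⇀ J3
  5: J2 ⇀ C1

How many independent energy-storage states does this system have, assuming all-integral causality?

#4 stroke at Sf1  (source Sf1 imposes f)
#2 stroke at J3  (J3: bond 4 brought flow, rest push out)
#5 stroke at J2  (C1 outputs effort q/C1)
#1 stroke at GY1  (common-e at J2 fixed by 5)
#0 stroke at GY1  (GY1 both-in/both-out from 1)
#3 stroke at J1  (common-f at J1 fixed by 0)

1  (C1 all integral)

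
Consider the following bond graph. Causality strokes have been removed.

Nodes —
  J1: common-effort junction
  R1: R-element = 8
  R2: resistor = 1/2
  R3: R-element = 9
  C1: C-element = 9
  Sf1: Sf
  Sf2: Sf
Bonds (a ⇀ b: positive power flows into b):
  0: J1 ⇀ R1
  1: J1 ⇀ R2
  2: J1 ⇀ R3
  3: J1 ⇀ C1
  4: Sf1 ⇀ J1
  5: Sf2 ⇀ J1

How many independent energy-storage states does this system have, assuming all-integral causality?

#4 stroke at Sf1  (Sf1 (Sf) sets flow on bond)
#5 stroke at Sf2  (source Sf2 imposes f)
#3 stroke at J1  (C1 outputs effort q/C1)
#0 stroke at R1  (J1: bond 3 brought effort, rest push out)
#1 stroke at R2  (J1: bond 3 brought effort, rest push out)
#2 stroke at R3  (common-e at J1 fixed by 3)

1  (C1 all integral)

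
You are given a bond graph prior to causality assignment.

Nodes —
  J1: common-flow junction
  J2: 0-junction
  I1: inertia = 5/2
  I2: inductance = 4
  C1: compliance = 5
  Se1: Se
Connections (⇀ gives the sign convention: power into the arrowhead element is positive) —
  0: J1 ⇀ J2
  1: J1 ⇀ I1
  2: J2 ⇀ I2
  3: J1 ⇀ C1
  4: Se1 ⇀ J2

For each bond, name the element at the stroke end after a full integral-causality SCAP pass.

bond 0 |J1
bond 1 |I1
bond 2 |I2
bond 3 |J1
bond 4 |J2

#4 stroke→J2  (Se1: effort source, stroke at far end)
#0 stroke→J1  (J2: bond 4 brought effort, rest push out)
#2 stroke→I2  (J2 effort already set via bond 4)
#1 stroke→I1  (I1 outputs flow p/I1)
#3 stroke→J1  (1-jn J1 has f-setter on 1)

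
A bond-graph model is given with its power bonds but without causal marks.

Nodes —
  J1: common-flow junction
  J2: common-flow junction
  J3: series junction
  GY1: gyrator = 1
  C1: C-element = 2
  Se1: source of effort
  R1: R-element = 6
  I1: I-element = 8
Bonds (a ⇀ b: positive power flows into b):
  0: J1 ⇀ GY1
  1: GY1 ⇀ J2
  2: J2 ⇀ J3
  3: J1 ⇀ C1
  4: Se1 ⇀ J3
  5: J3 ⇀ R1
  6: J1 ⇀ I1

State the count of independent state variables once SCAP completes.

#4 stroke at J3  (Se1 fixes effort; stroke away)
#3 stroke at J1  (C1 integral (e out))
#6 stroke at I1  (I1: I, integral causality)
#0 stroke at J1  (J1 flow already set via bond 6)
#1 stroke at J2  (GY GY1: same side as bond 0)
#2 stroke at J3  (only one flow-in slot at J2)
#5 stroke at R1  (J3 needs exactly one f-in)

2  (C1, I1 all integral)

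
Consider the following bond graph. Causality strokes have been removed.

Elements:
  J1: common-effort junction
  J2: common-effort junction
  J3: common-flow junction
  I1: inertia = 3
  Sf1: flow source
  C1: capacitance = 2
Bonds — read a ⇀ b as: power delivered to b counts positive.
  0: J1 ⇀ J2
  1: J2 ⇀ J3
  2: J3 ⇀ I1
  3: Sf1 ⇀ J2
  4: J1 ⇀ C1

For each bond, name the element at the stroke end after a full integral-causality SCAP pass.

b3 stroke at Sf1  (Sf1 fixes flow; stroke at Sf1)
b2 stroke at I1  (I1: I, integral causality)
b1 stroke at J3  (J3: bond 2 brought flow, rest push out)
b0 stroke at J2  (only one effort-in slot at J2)
b4 stroke at J1  (J1 needs exactly one e-in)

β0 stroke→J2
β1 stroke→J3
β2 stroke→I1
β3 stroke→Sf1
β4 stroke→J1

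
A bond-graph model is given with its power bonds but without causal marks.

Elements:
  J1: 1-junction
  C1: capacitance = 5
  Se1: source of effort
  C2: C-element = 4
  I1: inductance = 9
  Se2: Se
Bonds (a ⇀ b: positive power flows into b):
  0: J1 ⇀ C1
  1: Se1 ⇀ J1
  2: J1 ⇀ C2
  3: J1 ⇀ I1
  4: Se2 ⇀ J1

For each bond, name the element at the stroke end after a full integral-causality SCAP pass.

β0 |J1
β1 |J1
β2 |J1
β3 |I1
β4 |J1

b1 stroke at J1  (Se1 (Se) sets effort on bond)
b4 stroke at J1  (Se2 (Se) sets effort on bond)
b0 stroke at J1  (prefer integral on C1)
b2 stroke at J1  (C2: C, integral causality)
b3 stroke at I1  (closing 1-jn rule on J1)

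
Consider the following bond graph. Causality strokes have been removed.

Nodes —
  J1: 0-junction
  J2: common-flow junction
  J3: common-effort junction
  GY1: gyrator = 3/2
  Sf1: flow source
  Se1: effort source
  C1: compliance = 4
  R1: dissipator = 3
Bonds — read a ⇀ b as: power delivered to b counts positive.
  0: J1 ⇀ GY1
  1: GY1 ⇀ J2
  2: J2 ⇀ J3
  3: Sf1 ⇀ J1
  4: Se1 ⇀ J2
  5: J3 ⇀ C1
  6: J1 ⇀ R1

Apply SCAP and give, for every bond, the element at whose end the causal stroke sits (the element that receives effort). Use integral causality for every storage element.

#0 stroke at GY1
#1 stroke at GY1
#2 stroke at J2
#3 stroke at Sf1
#4 stroke at J2
#5 stroke at J3
#6 stroke at J1

β3 stroke at Sf1  (Sf1 (Sf) sets flow on bond)
β4 stroke at J2  (Se1 fixes effort; stroke away)
β5 stroke at J3  (C1 integral (e out))
β2 stroke at J2  (0-jn J3 has e-setter on 5)
β1 stroke at GY1  (J2 needs exactly one f-in)
β0 stroke at GY1  (GY GY1: same side as bond 1)
β6 stroke at J1  (only one effort-in slot at J1)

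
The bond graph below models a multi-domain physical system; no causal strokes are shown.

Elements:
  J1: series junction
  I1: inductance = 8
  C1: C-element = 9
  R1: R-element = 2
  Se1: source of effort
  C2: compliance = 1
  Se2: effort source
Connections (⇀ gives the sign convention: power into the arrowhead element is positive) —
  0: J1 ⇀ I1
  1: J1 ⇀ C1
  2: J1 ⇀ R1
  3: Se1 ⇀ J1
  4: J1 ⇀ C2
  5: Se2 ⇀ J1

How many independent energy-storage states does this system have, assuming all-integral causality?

3  (C1, C2, I1 all integral)

bond 3 stroke→J1  (Se1 fixes effort; stroke away)
bond 5 stroke→J1  (Se2: effort source, stroke at far end)
bond 0 stroke→I1  (I1 integral (f out))
bond 1 stroke→J1  (J1: bond 0 brought flow, rest push out)
bond 2 stroke→J1  (1-jn J1 has f-setter on 0)
bond 4 stroke→J1  (J1: bond 0 brought flow, rest push out)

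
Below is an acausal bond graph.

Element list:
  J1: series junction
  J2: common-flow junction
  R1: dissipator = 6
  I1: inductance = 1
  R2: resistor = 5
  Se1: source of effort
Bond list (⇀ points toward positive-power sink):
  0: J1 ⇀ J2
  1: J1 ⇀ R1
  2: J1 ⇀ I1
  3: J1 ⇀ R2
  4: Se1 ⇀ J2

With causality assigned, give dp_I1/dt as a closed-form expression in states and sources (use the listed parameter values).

dp_I1/dt = E_Se1 - 11*p_I1

β4 stroke→J2  (Se1: effort source, stroke at far end)
β0 stroke→J1  (closing 1-jn rule on J2)
β2 stroke→I1  (prefer integral on I1)
β1 stroke→J1  (1-jn J1 has f-setter on 2)
β3 stroke→J1  (J1: bond 2 brought flow, rest push out)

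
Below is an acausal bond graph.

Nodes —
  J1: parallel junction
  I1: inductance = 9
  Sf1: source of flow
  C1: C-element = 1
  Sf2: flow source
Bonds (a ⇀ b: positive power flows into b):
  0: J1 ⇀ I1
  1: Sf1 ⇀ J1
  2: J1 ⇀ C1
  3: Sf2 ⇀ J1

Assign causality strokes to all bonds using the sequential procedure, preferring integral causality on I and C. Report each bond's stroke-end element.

#0 stroke at I1
#1 stroke at Sf1
#2 stroke at J1
#3 stroke at Sf2

β1 stroke at Sf1  (Sf1 (Sf) sets flow on bond)
β3 stroke at Sf2  (Sf2: flow source, stroke at near end)
β0 stroke at I1  (prefer integral on I1)
β2 stroke at J1  (J1: last free bond brings effort in)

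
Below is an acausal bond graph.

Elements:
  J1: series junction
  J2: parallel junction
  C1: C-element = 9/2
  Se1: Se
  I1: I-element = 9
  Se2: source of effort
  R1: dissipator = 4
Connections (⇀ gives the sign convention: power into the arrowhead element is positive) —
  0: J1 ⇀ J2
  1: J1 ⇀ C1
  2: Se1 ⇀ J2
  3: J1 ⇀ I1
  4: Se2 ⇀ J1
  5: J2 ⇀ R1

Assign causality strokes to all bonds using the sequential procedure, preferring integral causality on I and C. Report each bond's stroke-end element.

bond 0 stroke→J1
bond 1 stroke→J1
bond 2 stroke→J2
bond 3 stroke→I1
bond 4 stroke→J1
bond 5 stroke→R1

b2 stroke→J2  (Se1: effort source, stroke at far end)
b4 stroke→J1  (Se2 fixes effort; stroke away)
b0 stroke→J1  (common-e at J2 fixed by 2)
b5 stroke→R1  (J2: bond 2 brought effort, rest push out)
b1 stroke→J1  (prefer integral on C1)
b3 stroke→I1  (only one flow-in slot at J1)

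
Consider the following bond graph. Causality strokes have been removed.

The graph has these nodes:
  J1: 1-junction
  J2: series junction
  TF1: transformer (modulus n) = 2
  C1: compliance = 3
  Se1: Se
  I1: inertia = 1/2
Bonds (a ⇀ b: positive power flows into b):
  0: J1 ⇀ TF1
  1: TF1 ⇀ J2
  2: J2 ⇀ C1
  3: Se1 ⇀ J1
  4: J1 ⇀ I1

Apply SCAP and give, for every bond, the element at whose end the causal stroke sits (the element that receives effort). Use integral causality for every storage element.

bond 0 |J1
bond 1 |TF1
bond 2 |J2
bond 3 |J1
bond 4 |I1

bond 3 |J1  (Se1: effort source, stroke at far end)
bond 2 |J2  (C1 integral (e out))
bond 1 |TF1  (J2: last free bond brings flow in)
bond 0 |J1  (TF1: transformer flips bond 1)
bond 4 |I1  (J1 needs exactly one f-in)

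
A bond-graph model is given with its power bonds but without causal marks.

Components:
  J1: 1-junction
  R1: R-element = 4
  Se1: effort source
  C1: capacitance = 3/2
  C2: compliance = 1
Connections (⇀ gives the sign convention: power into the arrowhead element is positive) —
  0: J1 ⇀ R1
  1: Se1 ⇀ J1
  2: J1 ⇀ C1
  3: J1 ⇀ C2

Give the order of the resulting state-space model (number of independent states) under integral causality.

2  (C1, C2 all integral)

bond 1 stroke→J1  (Se1 fixes effort; stroke away)
bond 2 stroke→J1  (C1: C, integral causality)
bond 3 stroke→J1  (C2 outputs effort q/C2)
bond 0 stroke→R1  (J1: last free bond brings flow in)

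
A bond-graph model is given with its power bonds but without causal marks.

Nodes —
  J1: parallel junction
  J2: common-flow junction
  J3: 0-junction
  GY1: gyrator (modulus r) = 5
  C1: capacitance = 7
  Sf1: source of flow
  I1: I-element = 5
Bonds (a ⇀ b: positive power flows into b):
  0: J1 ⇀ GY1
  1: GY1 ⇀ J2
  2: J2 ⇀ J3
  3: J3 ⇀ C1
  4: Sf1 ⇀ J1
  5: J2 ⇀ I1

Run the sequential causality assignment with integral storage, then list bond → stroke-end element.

β4 stroke→Sf1  (Sf1 (Sf) sets flow on bond)
β0 stroke→J1  (J1: last free bond brings effort in)
β1 stroke→J2  (GY GY1: same side as bond 0)
β3 stroke→J3  (C1 outputs effort q/C1)
β2 stroke→J2  (common-e at J3 fixed by 3)
β5 stroke→I1  (closing 1-jn rule on J2)

bond 0 stroke at J1
bond 1 stroke at J2
bond 2 stroke at J2
bond 3 stroke at J3
bond 4 stroke at Sf1
bond 5 stroke at I1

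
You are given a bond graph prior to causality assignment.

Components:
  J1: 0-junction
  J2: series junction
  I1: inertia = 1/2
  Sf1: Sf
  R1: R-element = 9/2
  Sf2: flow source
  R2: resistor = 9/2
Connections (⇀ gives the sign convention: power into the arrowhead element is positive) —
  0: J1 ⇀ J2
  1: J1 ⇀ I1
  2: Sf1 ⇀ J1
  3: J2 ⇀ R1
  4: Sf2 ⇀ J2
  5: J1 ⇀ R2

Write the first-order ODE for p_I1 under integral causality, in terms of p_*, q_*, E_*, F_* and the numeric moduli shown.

b2 stroke→Sf1  (source Sf1 imposes f)
b4 stroke→Sf2  (source Sf2 imposes f)
b0 stroke→J2  (J2 flow already set via bond 4)
b3 stroke→J2  (J2: bond 4 brought flow, rest push out)
b1 stroke→I1  (I1 outputs flow p/I1)
b5 stroke→J1  (J1: last free bond brings effort in)

dp_I1/dt = 9*F_Sf1/2 - 9*F_Sf2/2 - 9*p_I1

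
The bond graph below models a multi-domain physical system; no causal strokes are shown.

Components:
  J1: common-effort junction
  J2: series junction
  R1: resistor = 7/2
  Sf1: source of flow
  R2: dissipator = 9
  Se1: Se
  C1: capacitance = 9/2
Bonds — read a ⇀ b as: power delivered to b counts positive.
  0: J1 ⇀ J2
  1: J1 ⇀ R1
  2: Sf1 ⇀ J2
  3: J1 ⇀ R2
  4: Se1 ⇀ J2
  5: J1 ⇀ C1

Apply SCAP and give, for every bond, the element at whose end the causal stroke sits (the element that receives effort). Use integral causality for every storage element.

β2 →Sf1  (source Sf1 imposes f)
β4 →J2  (Se1 fixes effort; stroke away)
β0 →J2  (1-jn J2 has f-setter on 2)
β5 →J1  (C1 outputs effort q/C1)
β1 →R1  (J1: bond 5 brought effort, rest push out)
β3 →R2  (J1 effort already set via bond 5)

β0 stroke→J2
β1 stroke→R1
β2 stroke→Sf1
β3 stroke→R2
β4 stroke→J2
β5 stroke→J1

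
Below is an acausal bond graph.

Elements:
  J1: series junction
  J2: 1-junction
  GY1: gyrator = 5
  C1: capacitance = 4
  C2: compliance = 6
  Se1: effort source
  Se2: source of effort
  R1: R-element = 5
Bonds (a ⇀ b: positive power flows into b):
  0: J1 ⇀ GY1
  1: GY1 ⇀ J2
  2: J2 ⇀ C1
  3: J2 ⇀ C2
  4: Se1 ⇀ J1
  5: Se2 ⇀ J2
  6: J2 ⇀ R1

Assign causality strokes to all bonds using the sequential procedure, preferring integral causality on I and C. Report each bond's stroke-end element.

bond 4 stroke at J1  (Se1 (Se) sets effort on bond)
bond 5 stroke at J2  (Se2 fixes effort; stroke away)
bond 0 stroke at GY1  (J1: last free bond brings flow in)
bond 1 stroke at GY1  (GY GY1: same side as bond 0)
bond 2 stroke at J2  (1-jn J2 has f-setter on 1)
bond 3 stroke at J2  (J2: bond 1 brought flow, rest push out)
bond 6 stroke at J2  (1-jn J2 has f-setter on 1)

bond 0 stroke at GY1
bond 1 stroke at GY1
bond 2 stroke at J2
bond 3 stroke at J2
bond 4 stroke at J1
bond 5 stroke at J2
bond 6 stroke at J2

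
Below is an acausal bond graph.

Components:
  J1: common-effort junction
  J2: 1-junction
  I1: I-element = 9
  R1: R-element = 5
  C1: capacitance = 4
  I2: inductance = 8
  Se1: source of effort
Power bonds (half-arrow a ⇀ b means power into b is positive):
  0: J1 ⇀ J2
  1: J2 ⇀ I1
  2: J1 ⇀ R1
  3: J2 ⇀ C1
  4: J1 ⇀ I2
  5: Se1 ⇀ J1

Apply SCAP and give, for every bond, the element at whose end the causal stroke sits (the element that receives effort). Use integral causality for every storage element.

bond 5 →J1  (Se1 fixes effort; stroke away)
bond 0 →J2  (J1: bond 5 brought effort, rest push out)
bond 2 →R1  (J1: bond 5 brought effort, rest push out)
bond 4 →I2  (J1 effort already set via bond 5)
bond 1 →I1  (I1 integral (f out))
bond 3 →J2  (J2 flow already set via bond 1)

β0 →J2
β1 →I1
β2 →R1
β3 →J2
β4 →I2
β5 →J1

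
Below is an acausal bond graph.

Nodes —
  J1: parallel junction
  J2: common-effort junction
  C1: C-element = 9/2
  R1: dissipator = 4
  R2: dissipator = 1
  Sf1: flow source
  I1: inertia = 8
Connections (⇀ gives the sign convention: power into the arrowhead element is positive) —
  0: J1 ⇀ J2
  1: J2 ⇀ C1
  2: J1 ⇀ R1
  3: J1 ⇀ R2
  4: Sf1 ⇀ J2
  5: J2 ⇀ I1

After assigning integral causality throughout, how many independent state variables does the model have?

β4 stroke→Sf1  (Sf1 fixes flow; stroke at Sf1)
β1 stroke→J2  (C1: C, integral causality)
β0 stroke→J1  (0-jn J2 has e-setter on 1)
β5 stroke→I1  (J2 effort already set via bond 1)
β2 stroke→R1  (common-e at J1 fixed by 0)
β3 stroke→R2  (0-jn J1 has e-setter on 0)

2  (C1, I1 all integral)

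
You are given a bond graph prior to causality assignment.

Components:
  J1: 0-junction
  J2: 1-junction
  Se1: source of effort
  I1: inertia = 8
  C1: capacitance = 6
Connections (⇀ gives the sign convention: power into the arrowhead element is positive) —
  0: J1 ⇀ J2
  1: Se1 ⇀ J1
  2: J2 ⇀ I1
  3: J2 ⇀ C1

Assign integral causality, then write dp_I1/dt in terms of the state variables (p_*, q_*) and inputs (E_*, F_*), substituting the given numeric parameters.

dp_I1/dt = E_Se1 - q_C1/6

β1 stroke at J1  (Se1 (Se) sets effort on bond)
β0 stroke at J2  (J1 effort already set via bond 1)
β2 stroke at I1  (I1 outputs flow p/I1)
β3 stroke at J2  (J2 flow already set via bond 2)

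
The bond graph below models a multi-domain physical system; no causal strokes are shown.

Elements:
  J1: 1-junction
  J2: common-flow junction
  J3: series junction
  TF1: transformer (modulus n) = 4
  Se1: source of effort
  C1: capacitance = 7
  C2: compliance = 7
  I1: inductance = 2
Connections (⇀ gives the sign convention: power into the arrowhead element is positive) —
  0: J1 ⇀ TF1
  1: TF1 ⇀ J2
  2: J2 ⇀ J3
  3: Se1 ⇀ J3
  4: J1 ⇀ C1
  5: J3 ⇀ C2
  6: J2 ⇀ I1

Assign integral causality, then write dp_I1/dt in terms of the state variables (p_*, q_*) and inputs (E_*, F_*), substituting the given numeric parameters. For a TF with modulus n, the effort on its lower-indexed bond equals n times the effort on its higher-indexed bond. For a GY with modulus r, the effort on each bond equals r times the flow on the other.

dp_I1/dt = E_Se1 - q_C1/28 - q_C2/7

#3 →J3  (Se1 (Se) sets effort on bond)
#4 →J1  (prefer integral on C1)
#0 →TF1  (J1: last free bond brings flow in)
#1 →J2  (through TF1, causality passes straight; one stroke at TF1)
#5 →J3  (prefer integral on C2)
#2 →J2  (only one flow-in slot at J3)
#6 →I1  (closing 1-jn rule on J2)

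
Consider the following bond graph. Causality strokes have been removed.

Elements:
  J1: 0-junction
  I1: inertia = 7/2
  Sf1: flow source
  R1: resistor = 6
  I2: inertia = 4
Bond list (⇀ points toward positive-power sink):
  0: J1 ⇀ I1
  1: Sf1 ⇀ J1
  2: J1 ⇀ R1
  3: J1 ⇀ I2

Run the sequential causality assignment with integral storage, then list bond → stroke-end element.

bond 1 stroke at Sf1  (Sf1 fixes flow; stroke at Sf1)
bond 0 stroke at I1  (I1 integral (f out))
bond 3 stroke at I2  (I2 outputs flow p/I2)
bond 2 stroke at J1  (closing 0-jn rule on J1)

β0 stroke→I1
β1 stroke→Sf1
β2 stroke→J1
β3 stroke→I2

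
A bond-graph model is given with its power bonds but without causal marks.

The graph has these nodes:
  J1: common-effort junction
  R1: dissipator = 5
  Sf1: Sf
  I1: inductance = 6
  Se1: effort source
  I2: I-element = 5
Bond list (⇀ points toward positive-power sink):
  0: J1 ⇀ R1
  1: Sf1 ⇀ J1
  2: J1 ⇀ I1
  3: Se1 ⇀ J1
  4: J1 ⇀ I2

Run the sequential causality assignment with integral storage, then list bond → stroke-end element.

β1 |Sf1  (Sf1 (Sf) sets flow on bond)
β3 |J1  (Se1 fixes effort; stroke away)
β0 |R1  (J1: bond 3 brought effort, rest push out)
β2 |I1  (J1: bond 3 brought effort, rest push out)
β4 |I2  (J1 effort already set via bond 3)

β0 stroke at R1
β1 stroke at Sf1
β2 stroke at I1
β3 stroke at J1
β4 stroke at I2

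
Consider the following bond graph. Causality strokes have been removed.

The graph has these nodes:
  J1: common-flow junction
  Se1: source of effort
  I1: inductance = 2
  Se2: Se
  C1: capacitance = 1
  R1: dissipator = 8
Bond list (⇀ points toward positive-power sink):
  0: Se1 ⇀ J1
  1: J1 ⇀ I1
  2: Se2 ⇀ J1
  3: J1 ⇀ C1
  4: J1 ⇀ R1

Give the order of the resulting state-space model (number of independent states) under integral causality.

bond 0 |J1  (source Se1 imposes e)
bond 2 |J1  (Se2 fixes effort; stroke away)
bond 1 |I1  (I1 integral (f out))
bond 3 |J1  (J1 flow already set via bond 1)
bond 4 |J1  (common-f at J1 fixed by 1)

2  (C1, I1 all integral)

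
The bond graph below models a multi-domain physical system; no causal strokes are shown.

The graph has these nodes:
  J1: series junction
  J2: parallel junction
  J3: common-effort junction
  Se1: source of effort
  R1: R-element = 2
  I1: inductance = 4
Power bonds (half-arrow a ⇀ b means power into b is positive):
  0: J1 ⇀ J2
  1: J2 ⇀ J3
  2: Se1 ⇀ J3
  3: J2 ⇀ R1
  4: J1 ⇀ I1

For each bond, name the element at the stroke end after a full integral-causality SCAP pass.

bond 2 |J3  (Se1 fixes effort; stroke away)
bond 1 |J2  (J3 effort already set via bond 2)
bond 0 |J1  (0-jn J2 has e-setter on 1)
bond 3 |R1  (J2 effort already set via bond 1)
bond 4 |I1  (only one flow-in slot at J1)

b0 →J1
b1 →J2
b2 →J3
b3 →R1
b4 →I1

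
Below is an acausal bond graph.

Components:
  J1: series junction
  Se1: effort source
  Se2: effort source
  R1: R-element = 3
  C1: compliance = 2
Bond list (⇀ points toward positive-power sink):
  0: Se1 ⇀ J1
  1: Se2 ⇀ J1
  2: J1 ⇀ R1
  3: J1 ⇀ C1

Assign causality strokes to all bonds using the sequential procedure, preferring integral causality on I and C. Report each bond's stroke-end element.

b0 stroke at J1
b1 stroke at J1
b2 stroke at R1
b3 stroke at J1

b0 stroke→J1  (Se1 (Se) sets effort on bond)
b1 stroke→J1  (Se2 fixes effort; stroke away)
b3 stroke→J1  (C1 outputs effort q/C1)
b2 stroke→R1  (closing 1-jn rule on J1)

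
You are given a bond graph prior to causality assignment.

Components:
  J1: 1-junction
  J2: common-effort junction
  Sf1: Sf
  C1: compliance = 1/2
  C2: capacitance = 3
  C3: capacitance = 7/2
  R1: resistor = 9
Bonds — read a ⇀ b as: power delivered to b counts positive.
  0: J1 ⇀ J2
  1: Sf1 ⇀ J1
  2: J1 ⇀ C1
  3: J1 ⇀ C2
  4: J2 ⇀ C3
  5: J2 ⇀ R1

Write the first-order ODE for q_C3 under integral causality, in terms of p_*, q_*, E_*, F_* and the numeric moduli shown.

dq_C3/dt = F_Sf1 - 2*q_C3/63

#1 stroke→Sf1  (Sf1 fixes flow; stroke at Sf1)
#0 stroke→J1  (common-f at J1 fixed by 1)
#2 stroke→J1  (J1 flow already set via bond 1)
#3 stroke→J1  (common-f at J1 fixed by 1)
#4 stroke→J2  (C3: C, integral causality)
#5 stroke→R1  (J2: bond 4 brought effort, rest push out)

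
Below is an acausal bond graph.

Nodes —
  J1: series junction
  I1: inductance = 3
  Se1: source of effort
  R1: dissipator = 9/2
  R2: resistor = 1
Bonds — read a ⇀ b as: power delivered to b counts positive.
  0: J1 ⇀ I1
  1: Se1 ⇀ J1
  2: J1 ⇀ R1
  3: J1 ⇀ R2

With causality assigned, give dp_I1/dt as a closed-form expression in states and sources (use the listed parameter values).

b1 stroke→J1  (Se1 (Se) sets effort on bond)
b0 stroke→I1  (I1 integral (f out))
b2 stroke→J1  (1-jn J1 has f-setter on 0)
b3 stroke→J1  (common-f at J1 fixed by 0)

dp_I1/dt = E_Se1 - 11*p_I1/6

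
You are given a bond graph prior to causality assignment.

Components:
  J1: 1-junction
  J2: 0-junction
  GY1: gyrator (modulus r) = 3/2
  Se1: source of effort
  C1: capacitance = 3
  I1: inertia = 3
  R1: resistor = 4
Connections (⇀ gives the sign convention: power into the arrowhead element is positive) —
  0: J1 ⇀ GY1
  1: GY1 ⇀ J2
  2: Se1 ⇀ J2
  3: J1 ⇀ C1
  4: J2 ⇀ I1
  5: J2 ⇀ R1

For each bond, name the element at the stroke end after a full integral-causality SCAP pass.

bond 0 |GY1
bond 1 |GY1
bond 2 |J2
bond 3 |J1
bond 4 |I1
bond 5 |R1

β2 stroke at J2  (source Se1 imposes e)
β1 stroke at GY1  (J2 effort already set via bond 2)
β4 stroke at I1  (common-e at J2 fixed by 2)
β5 stroke at R1  (J2 effort already set via bond 2)
β0 stroke at GY1  (GY1 both-in/both-out from 1)
β3 stroke at J1  (common-f at J1 fixed by 0)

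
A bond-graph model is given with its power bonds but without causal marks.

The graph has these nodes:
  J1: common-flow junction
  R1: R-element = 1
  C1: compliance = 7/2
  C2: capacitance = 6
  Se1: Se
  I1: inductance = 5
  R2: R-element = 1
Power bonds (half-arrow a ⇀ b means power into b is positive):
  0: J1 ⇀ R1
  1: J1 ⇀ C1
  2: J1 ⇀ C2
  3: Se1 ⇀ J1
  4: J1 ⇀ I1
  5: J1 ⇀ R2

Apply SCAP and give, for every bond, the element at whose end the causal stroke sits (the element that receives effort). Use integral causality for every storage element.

bond 0 stroke→J1
bond 1 stroke→J1
bond 2 stroke→J1
bond 3 stroke→J1
bond 4 stroke→I1
bond 5 stroke→J1

b3 →J1  (source Se1 imposes e)
b1 →J1  (C1 integral (e out))
b2 →J1  (C2 integral (e out))
b4 →I1  (I1: I, integral causality)
b0 →J1  (1-jn J1 has f-setter on 4)
b5 →J1  (J1 flow already set via bond 4)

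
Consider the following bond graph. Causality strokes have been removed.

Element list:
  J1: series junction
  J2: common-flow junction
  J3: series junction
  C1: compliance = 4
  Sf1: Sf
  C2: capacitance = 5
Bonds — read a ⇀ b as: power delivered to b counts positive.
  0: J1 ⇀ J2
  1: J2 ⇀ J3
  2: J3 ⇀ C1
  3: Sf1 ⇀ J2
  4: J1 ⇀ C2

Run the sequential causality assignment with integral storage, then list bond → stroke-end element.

b3 →Sf1  (Sf1 (Sf) sets flow on bond)
b0 →J2  (J2: bond 3 brought flow, rest push out)
b1 →J2  (J2 flow already set via bond 3)
b2 →J3  (common-f at J3 fixed by 1)
b4 →J1  (J1 flow already set via bond 0)

bond 0 |J2
bond 1 |J2
bond 2 |J3
bond 3 |Sf1
bond 4 |J1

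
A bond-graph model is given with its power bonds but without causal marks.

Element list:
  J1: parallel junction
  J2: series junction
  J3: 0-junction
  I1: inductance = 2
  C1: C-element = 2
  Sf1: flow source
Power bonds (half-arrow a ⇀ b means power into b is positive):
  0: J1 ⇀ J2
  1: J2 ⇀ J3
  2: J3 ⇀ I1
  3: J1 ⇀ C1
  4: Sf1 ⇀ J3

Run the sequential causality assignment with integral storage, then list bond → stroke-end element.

β4 stroke→Sf1  (Sf1: flow source, stroke at near end)
β2 stroke→I1  (I1 integral (f out))
β1 stroke→J3  (J3: last free bond brings effort in)
β0 stroke→J2  (1-jn J2 has f-setter on 1)
β3 stroke→J1  (only one effort-in slot at J1)

β0 stroke at J2
β1 stroke at J3
β2 stroke at I1
β3 stroke at J1
β4 stroke at Sf1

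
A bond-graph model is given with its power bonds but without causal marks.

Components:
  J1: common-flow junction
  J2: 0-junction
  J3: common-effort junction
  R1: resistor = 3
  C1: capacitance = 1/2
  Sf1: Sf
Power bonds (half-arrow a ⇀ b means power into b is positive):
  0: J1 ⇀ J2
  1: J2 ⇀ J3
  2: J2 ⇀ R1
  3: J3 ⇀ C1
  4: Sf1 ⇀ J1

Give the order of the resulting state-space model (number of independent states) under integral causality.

1  (C1 all integral)

#4 stroke→Sf1  (Sf1: flow source, stroke at near end)
#0 stroke→J1  (J1 flow already set via bond 4)
#3 stroke→J3  (C1 integral (e out))
#1 stroke→J2  (J3 effort already set via bond 3)
#2 stroke→R1  (common-e at J2 fixed by 1)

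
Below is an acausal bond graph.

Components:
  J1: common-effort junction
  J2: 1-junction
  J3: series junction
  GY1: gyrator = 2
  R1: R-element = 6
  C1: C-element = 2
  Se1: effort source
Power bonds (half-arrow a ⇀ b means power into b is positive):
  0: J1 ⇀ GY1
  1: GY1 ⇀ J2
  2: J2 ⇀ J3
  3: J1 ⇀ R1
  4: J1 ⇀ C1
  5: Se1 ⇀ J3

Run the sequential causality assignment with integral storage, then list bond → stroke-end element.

β5 stroke→J3  (Se1: effort source, stroke at far end)
β2 stroke→J2  (J3: last free bond brings flow in)
β1 stroke→GY1  (J2: last free bond brings flow in)
β0 stroke→GY1  (GY1: gyrator matches bond 1)
β4 stroke→J1  (C1: C, integral causality)
β3 stroke→R1  (J1: bond 4 brought effort, rest push out)

bond 0 →GY1
bond 1 →GY1
bond 2 →J2
bond 3 →R1
bond 4 →J1
bond 5 →J3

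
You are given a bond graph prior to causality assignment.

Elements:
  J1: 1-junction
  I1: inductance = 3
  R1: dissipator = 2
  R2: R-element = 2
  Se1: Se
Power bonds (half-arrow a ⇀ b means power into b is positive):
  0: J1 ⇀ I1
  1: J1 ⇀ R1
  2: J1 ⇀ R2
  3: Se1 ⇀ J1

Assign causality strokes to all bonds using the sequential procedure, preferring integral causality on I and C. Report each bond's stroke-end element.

b0 stroke at I1
b1 stroke at J1
b2 stroke at J1
b3 stroke at J1

bond 3 |J1  (source Se1 imposes e)
bond 0 |I1  (I1 outputs flow p/I1)
bond 1 |J1  (J1: bond 0 brought flow, rest push out)
bond 2 |J1  (J1 flow already set via bond 0)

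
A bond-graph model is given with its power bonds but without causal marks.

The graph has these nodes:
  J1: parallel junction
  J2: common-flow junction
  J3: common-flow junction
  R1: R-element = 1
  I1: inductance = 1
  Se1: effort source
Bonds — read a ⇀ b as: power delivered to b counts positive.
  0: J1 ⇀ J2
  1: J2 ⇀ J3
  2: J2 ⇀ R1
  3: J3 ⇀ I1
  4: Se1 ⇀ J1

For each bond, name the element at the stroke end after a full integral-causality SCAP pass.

#4 |J1  (source Se1 imposes e)
#0 |J2  (J1 effort already set via bond 4)
#3 |I1  (I1 outputs flow p/I1)
#1 |J3  (J3: bond 3 brought flow, rest push out)
#2 |J2  (common-f at J2 fixed by 1)

b0 stroke→J2
b1 stroke→J3
b2 stroke→J2
b3 stroke→I1
b4 stroke→J1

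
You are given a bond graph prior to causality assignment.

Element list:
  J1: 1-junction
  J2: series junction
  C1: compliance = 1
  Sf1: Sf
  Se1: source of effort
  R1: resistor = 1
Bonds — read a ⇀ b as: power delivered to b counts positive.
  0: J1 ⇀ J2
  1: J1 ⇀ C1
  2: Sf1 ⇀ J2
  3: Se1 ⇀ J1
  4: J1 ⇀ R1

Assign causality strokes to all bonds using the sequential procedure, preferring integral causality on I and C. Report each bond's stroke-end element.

#2 →Sf1  (Sf1 fixes flow; stroke at Sf1)
#3 →J1  (Se1: effort source, stroke at far end)
#0 →J2  (J2: bond 2 brought flow, rest push out)
#1 →J1  (1-jn J1 has f-setter on 0)
#4 →J1  (1-jn J1 has f-setter on 0)

b0 |J2
b1 |J1
b2 |Sf1
b3 |J1
b4 |J1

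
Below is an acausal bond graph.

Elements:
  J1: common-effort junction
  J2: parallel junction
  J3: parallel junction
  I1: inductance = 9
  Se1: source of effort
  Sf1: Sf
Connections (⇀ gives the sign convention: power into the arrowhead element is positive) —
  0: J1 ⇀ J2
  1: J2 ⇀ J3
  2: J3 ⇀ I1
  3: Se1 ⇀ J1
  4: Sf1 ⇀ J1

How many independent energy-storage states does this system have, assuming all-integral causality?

β3 |J1  (Se1 fixes effort; stroke away)
β4 |Sf1  (source Sf1 imposes f)
β0 |J2  (0-jn J1 has e-setter on 3)
β1 |J3  (J2: bond 0 brought effort, rest push out)
β2 |I1  (J3: bond 1 brought effort, rest push out)

1  (I1 all integral)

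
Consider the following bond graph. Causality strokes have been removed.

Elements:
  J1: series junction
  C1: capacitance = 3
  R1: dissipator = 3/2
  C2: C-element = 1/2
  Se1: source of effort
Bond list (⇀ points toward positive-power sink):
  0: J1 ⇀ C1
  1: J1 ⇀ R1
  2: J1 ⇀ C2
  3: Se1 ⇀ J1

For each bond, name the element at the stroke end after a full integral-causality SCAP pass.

#3 |J1  (Se1 fixes effort; stroke away)
#0 |J1  (C1 integral (e out))
#2 |J1  (prefer integral on C2)
#1 |R1  (J1: last free bond brings flow in)

b0 →J1
b1 →R1
b2 →J1
b3 →J1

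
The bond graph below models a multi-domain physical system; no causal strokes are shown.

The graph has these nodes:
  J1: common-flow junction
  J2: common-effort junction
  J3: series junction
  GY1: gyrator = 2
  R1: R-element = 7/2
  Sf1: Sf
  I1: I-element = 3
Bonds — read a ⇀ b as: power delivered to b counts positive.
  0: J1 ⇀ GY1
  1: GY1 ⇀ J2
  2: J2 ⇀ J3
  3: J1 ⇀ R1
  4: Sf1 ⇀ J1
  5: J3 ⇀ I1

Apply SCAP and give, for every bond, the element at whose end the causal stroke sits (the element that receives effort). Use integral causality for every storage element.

bond 0 stroke at J1
bond 1 stroke at J2
bond 2 stroke at J3
bond 3 stroke at J1
bond 4 stroke at Sf1
bond 5 stroke at I1

#4 →Sf1  (Sf1 (Sf) sets flow on bond)
#0 →J1  (1-jn J1 has f-setter on 4)
#3 →J1  (1-jn J1 has f-setter on 4)
#1 →J2  (GY GY1: same side as bond 0)
#2 →J3  (J2 effort already set via bond 1)
#5 →I1  (J3 needs exactly one f-in)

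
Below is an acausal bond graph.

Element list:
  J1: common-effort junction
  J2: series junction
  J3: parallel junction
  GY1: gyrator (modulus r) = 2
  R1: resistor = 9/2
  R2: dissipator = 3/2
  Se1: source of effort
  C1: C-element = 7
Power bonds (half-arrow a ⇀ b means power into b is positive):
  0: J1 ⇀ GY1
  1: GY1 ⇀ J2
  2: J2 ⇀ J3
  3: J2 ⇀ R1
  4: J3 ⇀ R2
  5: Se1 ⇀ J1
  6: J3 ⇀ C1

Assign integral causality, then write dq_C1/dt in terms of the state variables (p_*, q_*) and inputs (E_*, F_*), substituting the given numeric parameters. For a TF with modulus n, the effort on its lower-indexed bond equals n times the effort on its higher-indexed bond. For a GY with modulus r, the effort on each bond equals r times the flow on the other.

β5 stroke at J1  (Se1: effort source, stroke at far end)
β0 stroke at GY1  (0-jn J1 has e-setter on 5)
β1 stroke at GY1  (through GY1, causality inverts; strokes same side of GY1)
β2 stroke at J2  (J2: bond 1 brought flow, rest push out)
β3 stroke at J2  (J2 flow already set via bond 1)
β6 stroke at J3  (C1 integral (e out))
β4 stroke at R2  (J3 effort already set via bond 6)

dq_C1/dt = E_Se1/2 - 2*q_C1/21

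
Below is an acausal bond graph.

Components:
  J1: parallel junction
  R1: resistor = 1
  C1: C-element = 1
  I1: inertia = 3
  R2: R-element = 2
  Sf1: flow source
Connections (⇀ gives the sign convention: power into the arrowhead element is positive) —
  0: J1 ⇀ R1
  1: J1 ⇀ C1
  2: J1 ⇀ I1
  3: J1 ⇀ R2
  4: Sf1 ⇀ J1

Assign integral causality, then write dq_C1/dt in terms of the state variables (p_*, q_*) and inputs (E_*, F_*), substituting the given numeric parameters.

β4 stroke at Sf1  (Sf1 fixes flow; stroke at Sf1)
β1 stroke at J1  (C1 outputs effort q/C1)
β0 stroke at R1  (common-e at J1 fixed by 1)
β2 stroke at I1  (common-e at J1 fixed by 1)
β3 stroke at R2  (J1: bond 1 brought effort, rest push out)

dq_C1/dt = F_Sf1 - p_I1/3 - 3*q_C1/2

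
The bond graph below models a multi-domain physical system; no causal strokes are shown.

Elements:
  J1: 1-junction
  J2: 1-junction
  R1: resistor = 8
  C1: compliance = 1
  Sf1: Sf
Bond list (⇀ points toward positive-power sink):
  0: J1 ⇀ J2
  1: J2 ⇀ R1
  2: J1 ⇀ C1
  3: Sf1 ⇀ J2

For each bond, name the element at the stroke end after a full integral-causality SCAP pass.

#0 →J2
#1 →J2
#2 →J1
#3 →Sf1

β3 |Sf1  (Sf1 (Sf) sets flow on bond)
β0 |J2  (common-f at J2 fixed by 3)
β1 |J2  (J2 flow already set via bond 3)
β2 |J1  (common-f at J1 fixed by 0)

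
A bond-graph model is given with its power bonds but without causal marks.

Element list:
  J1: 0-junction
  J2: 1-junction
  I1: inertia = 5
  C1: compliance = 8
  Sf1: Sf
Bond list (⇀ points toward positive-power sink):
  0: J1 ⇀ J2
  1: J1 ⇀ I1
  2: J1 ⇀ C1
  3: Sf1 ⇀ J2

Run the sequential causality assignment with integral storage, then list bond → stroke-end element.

#3 stroke at Sf1  (Sf1 fixes flow; stroke at Sf1)
#0 stroke at J2  (common-f at J2 fixed by 3)
#1 stroke at I1  (I1 integral (f out))
#2 stroke at J1  (J1 needs exactly one e-in)

β0 stroke at J2
β1 stroke at I1
β2 stroke at J1
β3 stroke at Sf1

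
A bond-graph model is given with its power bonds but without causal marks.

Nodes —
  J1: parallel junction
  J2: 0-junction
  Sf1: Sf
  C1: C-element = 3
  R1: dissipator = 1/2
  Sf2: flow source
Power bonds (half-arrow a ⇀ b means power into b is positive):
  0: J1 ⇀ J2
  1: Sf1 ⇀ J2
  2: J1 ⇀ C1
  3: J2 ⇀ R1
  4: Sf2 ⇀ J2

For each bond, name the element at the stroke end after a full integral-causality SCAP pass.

β1 stroke→Sf1  (Sf1 (Sf) sets flow on bond)
β4 stroke→Sf2  (Sf2 (Sf) sets flow on bond)
β2 stroke→J1  (C1 integral (e out))
β0 stroke→J2  (J1: bond 2 brought effort, rest push out)
β3 stroke→R1  (J2 effort already set via bond 0)

b0 |J2
b1 |Sf1
b2 |J1
b3 |R1
b4 |Sf2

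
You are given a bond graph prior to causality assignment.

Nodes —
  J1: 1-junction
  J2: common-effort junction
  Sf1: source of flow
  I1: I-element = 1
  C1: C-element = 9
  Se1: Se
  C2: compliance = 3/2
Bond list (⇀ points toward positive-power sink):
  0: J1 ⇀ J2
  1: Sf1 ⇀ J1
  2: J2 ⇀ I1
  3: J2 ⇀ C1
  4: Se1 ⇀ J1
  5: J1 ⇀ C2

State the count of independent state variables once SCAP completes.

b1 stroke→Sf1  (Sf1: flow source, stroke at near end)
b4 stroke→J1  (Se1 (Se) sets effort on bond)
b0 stroke→J1  (common-f at J1 fixed by 1)
b5 stroke→J1  (1-jn J1 has f-setter on 1)
b2 stroke→I1  (prefer integral on I1)
b3 stroke→J2  (J2 needs exactly one e-in)

3  (C1, C2, I1 all integral)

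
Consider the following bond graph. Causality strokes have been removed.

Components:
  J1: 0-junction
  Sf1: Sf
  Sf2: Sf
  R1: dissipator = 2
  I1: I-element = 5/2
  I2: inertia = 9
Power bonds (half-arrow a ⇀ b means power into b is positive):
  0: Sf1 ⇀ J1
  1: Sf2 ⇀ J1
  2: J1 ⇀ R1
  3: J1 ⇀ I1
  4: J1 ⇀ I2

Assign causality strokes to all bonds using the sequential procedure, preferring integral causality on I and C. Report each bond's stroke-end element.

β0 →Sf1
β1 →Sf2
β2 →J1
β3 →I1
β4 →I2

β0 stroke at Sf1  (source Sf1 imposes f)
β1 stroke at Sf2  (Sf2 (Sf) sets flow on bond)
β3 stroke at I1  (I1: I, integral causality)
β4 stroke at I2  (I2 integral (f out))
β2 stroke at J1  (J1 needs exactly one e-in)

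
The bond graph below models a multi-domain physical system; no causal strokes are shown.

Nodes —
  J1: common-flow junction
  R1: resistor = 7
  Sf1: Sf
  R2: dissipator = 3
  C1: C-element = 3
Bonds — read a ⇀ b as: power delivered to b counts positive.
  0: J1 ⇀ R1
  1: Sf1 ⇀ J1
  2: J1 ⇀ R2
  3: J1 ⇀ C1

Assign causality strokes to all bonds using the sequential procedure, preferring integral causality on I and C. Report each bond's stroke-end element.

b0 stroke→J1
b1 stroke→Sf1
b2 stroke→J1
b3 stroke→J1

β1 stroke→Sf1  (Sf1 (Sf) sets flow on bond)
β0 stroke→J1  (1-jn J1 has f-setter on 1)
β2 stroke→J1  (J1 flow already set via bond 1)
β3 stroke→J1  (J1 flow already set via bond 1)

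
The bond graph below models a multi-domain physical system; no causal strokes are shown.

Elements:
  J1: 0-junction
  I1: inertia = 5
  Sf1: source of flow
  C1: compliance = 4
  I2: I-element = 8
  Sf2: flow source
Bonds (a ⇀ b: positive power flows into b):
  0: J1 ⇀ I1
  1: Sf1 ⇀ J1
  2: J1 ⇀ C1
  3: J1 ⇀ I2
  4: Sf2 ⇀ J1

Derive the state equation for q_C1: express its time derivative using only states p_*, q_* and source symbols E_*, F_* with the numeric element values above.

b1 stroke→Sf1  (Sf1 fixes flow; stroke at Sf1)
b4 stroke→Sf2  (Sf2 (Sf) sets flow on bond)
b0 stroke→I1  (prefer integral on I1)
b2 stroke→J1  (C1 outputs effort q/C1)
b3 stroke→I2  (common-e at J1 fixed by 2)

dq_C1/dt = F_Sf1 + F_Sf2 - p_I1/5 - p_I2/8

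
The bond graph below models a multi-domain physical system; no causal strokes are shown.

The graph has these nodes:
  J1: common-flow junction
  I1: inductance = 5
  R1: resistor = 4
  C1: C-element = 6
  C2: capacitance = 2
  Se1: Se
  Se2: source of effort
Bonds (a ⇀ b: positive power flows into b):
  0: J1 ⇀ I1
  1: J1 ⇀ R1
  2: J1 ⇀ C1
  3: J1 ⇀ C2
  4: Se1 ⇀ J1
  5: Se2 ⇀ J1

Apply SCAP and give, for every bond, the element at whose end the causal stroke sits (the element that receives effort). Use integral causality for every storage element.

β0 stroke→I1
β1 stroke→J1
β2 stroke→J1
β3 stroke→J1
β4 stroke→J1
β5 stroke→J1

b4 →J1  (Se1 (Se) sets effort on bond)
b5 →J1  (Se2: effort source, stroke at far end)
b0 →I1  (prefer integral on I1)
b1 →J1  (J1 flow already set via bond 0)
b2 →J1  (1-jn J1 has f-setter on 0)
b3 →J1  (common-f at J1 fixed by 0)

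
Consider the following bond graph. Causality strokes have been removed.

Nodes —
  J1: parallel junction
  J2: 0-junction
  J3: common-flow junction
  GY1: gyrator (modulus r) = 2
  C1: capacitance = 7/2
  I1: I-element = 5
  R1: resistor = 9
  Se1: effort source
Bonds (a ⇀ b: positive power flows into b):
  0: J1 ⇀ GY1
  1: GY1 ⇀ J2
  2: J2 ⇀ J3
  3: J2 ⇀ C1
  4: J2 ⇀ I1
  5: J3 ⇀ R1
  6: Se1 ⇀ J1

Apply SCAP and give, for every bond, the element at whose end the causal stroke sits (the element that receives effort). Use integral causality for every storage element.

bond 6 stroke at J1  (Se1 (Se) sets effort on bond)
bond 0 stroke at GY1  (J1: bond 6 brought effort, rest push out)
bond 1 stroke at GY1  (GY1: gyrator matches bond 0)
bond 3 stroke at J2  (C1: C, integral causality)
bond 2 stroke at J3  (common-e at J2 fixed by 3)
bond 4 stroke at I1  (common-e at J2 fixed by 3)
bond 5 stroke at R1  (only one flow-in slot at J3)

b0 stroke at GY1
b1 stroke at GY1
b2 stroke at J3
b3 stroke at J2
b4 stroke at I1
b5 stroke at R1
b6 stroke at J1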